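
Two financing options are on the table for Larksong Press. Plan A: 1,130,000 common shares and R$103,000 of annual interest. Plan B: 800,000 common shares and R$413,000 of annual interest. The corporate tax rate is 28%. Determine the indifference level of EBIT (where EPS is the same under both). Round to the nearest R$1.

R$1,164,515

Set EPS_A = EPS_B: (EBIT − R$103,000)(1 − 0.28) ÷ 1,130,000 = (EBIT − R$413,000)(1 − 0.28) ÷ 800,000.
Cancelling (1 − t) and cross-multiplying: 800,000·(EBIT − 103,000) = 1,130,000·(EBIT − 413,000).
Solving, EBIT = (413,000·1,130,000 − 103,000·800,000) / (1,130,000 − 800,000) = 384,290,000,000 / 330,000 = 1,164,515.15.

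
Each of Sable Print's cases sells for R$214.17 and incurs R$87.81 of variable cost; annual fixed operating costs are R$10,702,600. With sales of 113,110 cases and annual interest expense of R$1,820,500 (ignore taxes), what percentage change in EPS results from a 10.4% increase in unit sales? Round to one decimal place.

+84.0%

Contribution at this volume is 113,110 × R$126.36 = R$14,292,579.60.
Subtracting fixed costs: EBIT = R$14,292,579.60 − R$10,702,600 = R$3,589,979.60.
Interest = R$1,820,500.00, so EBIT − I = R$1,769,479.60.
Degree of combined leverage = contribution ÷ (EBIT − I) = R$14,292,579.60 ÷ R$1,769,479.60 = 8.0773.
EPS therefore changes by 8.0773 × (+10.4%) = +84.0%.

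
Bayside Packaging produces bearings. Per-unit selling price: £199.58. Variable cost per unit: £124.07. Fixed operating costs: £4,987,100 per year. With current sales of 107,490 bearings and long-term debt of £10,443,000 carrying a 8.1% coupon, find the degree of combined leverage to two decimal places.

3.55

At 107,490 units, contribution = 107,490 × £75.51 = £8,116,569.90.
Operating income = contribution − fixed costs = £8,116,569.90 − £4,987,100 = £3,129,469.90. Interest = £845,883.00, so EBIT − I = £2,283,586.90.
Degree of total leverage = total CM / (EBIT − interest) = £8,116,569.90 / £2,283,586.90 = 3.5543.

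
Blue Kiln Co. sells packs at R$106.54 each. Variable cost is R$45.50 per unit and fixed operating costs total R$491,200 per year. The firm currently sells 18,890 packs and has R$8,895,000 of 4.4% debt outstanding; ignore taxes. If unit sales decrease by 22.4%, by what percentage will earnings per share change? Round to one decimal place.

-95.5%

Contribution at this volume is 18,890 × R$61.04 = R$1,153,045.60.
Operating income = contribution − fixed costs = R$1,153,045.60 − R$491,200 = R$661,845.60.
Interest = R$391,380.00, so EBIT − I = R$270,465.60.
DCL = total CM / (EBIT − I) = R$1,153,045.60 / R$270,465.60 = 4.2632.
EPS therefore changes by 4.2632 × (-22.4%) = -95.5%.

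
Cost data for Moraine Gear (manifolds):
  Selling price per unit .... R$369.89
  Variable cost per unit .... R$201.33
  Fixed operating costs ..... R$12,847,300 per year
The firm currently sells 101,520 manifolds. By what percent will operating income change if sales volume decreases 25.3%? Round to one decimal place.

At 101,520 units, contribution = 101,520 × R$168.56 = R$17,112,211.20.
EBIT = R$17,112,211.20 − R$12,847,300 = R$4,264,911.20.
So DOL = total CM / EBIT = R$17,112,211.20 / R$4,264,911.20 = 4.0123.
Operating income changes by 4.0123 × -25.3% = -101.5%.

-101.5%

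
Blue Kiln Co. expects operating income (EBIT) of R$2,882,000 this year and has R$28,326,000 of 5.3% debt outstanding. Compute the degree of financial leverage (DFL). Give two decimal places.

2.09

Interest = R$1,501,278.00.
Degree of financial leverage = EBIT / (EBIT − interest) = R$2,882,000 / R$1,380,722.00 = 2.0873.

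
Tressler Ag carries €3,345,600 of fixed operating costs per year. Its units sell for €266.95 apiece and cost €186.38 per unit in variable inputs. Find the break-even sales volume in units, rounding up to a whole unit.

Contribution margin per unit = €266.95 − €186.38 = €80.57.
Break-even volume = fixed costs ÷ CM per unit = €3,345,600 ÷ €80.57 = 41,524.14, so 41,525 units.

41,525 units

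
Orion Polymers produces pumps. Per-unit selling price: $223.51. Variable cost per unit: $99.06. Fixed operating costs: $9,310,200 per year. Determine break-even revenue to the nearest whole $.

Contribution margin per unit = $223.51 − $99.06 = $124.45, a CM ratio of $124.45 ÷ $223.51 = 0.5568.
Break-even sales = FC ÷ CM ratio = $9,310,200 × $223.51 / $124.45 = $16,720,955.

$16,720,955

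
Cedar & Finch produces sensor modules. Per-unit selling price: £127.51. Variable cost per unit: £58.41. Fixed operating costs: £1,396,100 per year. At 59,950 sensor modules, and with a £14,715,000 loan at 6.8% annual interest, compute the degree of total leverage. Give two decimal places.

At 59,950 units, contribution = 59,950 × £69.10 = £4,142,545.00.
Subtracting fixed costs: EBIT = £4,142,545.00 − £1,396,100 = £2,746,445.00. Interest = £1,000,620.00, so EBIT − I = £1,745,825.00.
DCL = contribution ÷ (EBIT − I) = £4,142,545.00 ÷ £1,745,825.00 = 2.3728.

2.37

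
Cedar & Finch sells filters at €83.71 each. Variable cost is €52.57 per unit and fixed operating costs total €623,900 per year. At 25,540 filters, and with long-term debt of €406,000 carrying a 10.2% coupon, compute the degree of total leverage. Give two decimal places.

Contribution at this volume is 25,540 × €31.14 = €795,315.60.
EBIT = €795,315.60 − €623,900 = €171,415.60. Interest = €41,412.00, so EBIT − I = €130,003.60.
DCL = contribution ÷ (EBIT − I) = €795,315.60 ÷ €130,003.60 = 6.1176.

6.12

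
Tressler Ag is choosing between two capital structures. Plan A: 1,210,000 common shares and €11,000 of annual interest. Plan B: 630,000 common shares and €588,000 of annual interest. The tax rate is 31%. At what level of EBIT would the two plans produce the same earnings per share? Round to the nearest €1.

€1,214,741

At indifference, (EBIT − 11,000)(1 − t)/1,210,000 = (EBIT − 588,000)(1 − t)/630,000.
Cancelling (1 − t) and cross-multiplying: 630,000·(EBIT − 11,000) = 1,210,000·(EBIT − 588,000).
Solving, EBIT = (588,000·1,210,000 − 11,000·630,000) / (1,210,000 − 630,000) = 704,550,000,000 / 580,000 = 1,214,741.38.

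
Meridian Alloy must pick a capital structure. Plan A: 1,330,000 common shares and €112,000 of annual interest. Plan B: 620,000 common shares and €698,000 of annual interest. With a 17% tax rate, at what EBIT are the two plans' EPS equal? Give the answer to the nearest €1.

€1,209,718

At indifference, (EBIT − 112,000)(1 − t)/1,330,000 = (EBIT − 698,000)(1 − t)/620,000.
Cancelling (1 − t) and cross-multiplying: 620,000·(EBIT − 112,000) = 1,330,000·(EBIT − 698,000).
Solving, EBIT = (698,000·1,330,000 − 112,000·620,000) / (1,330,000 − 620,000) = 858,900,000,000 / 710,000 = 1,209,718.31.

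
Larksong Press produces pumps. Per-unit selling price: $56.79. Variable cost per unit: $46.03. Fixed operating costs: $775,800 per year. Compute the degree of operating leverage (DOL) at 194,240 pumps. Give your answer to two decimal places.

1.59

Total contribution margin = 194,240 × $10.76 = $2,090,022.40.
EBIT = $2,090,022.40 − $775,800 = $1,314,222.40.
Degree of operating leverage = $2,090,022.40 / $1,314,222.40 = 1.5903.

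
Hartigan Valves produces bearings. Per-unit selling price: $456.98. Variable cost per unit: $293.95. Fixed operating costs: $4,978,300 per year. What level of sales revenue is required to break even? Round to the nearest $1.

CM per unit = $456.98 − $293.95 = $163.03; CM ratio = $163.03 / $456.98 = 0.3568.
Break-even revenue = fixed costs × price ÷ CM = $4,978,300 × $456.98 ÷ $163.03 = $13,954,386.

$13,954,386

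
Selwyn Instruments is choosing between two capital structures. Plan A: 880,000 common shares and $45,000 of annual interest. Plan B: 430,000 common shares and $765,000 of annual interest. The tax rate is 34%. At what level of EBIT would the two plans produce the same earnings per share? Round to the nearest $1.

$1,453,000

At indifference, (EBIT − 45,000)(1 − t)/880,000 = (EBIT − 765,000)(1 − t)/430,000.
The (1 − t) factor cancels: (EBIT − 45,000) × 430,000 = (EBIT − 765,000) × 880,000.
Solving, EBIT = (765,000·880,000 − 45,000·430,000) / (880,000 − 430,000) = 653,850,000,000 / 450,000 = 1,453,000.00.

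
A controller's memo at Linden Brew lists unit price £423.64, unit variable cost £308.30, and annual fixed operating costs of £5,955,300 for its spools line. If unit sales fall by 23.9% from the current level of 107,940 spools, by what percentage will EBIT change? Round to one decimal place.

-45.8%

Contribution at this volume is 107,940 × £115.34 = £12,449,799.60.
EBIT = £12,449,799.60 − £5,955,300 = £6,494,499.60.
Degree of operating leverage = £12,449,799.60 / £6,494,499.60 = 1.9170.
So EBIT moves 1.9170 × (-23.9%) = -45.8%.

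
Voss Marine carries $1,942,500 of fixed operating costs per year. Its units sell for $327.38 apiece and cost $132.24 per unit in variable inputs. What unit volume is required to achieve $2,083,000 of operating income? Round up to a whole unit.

20,629 units

Contribution margin per unit = $327.38 − $132.24 = $195.14.
Need Q such that Q × $195.14 − $1,942,500 = $2,083,000, i.e. Q = $4,025,500 / $195.14 = 20,628.78 → 20,629.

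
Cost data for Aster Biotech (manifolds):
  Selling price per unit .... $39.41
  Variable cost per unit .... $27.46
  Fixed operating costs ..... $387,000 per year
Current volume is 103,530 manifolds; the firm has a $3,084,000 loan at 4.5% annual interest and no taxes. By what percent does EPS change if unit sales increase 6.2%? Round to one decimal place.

+10.8%

At 103,530 units, contribution = 103,530 × $11.95 = $1,237,183.50.
EBIT = $1,237,183.50 − $387,000 = $850,183.50.
Interest = $138,780.00, so EBIT − I = $711,403.50.
Degree of combined leverage = contribution ÷ (EBIT − I) = $1,237,183.50 ÷ $711,403.50 = 1.7391.
%ΔEPS = DCL × %ΔSales = 1.7391 × +6.2% = +10.8%.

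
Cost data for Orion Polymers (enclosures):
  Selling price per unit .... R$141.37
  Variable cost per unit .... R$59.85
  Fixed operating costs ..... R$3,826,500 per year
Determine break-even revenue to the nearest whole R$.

Contribution margin per unit = R$141.37 − R$59.85 = R$81.52, a CM ratio of R$81.52 ÷ R$141.37 = 0.5766.
Break-even sales = FC ÷ CM ratio = R$3,826,500 × R$141.37 / R$81.52 = R$6,635,823.

R$6,635,823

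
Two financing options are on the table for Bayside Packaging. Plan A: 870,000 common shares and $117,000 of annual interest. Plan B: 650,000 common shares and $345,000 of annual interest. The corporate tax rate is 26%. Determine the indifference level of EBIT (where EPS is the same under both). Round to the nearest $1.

At indifference, (EBIT − 117,000)(1 − t)/870,000 = (EBIT − 345,000)(1 − t)/650,000.
The (1 − t) factor cancels: (EBIT − 117,000) × 650,000 = (EBIT − 345,000) × 870,000.
Solving, EBIT = (345,000·870,000 − 117,000·650,000) / (870,000 − 650,000) = 224,100,000,000 / 220,000 = 1,018,636.36.

$1,018,636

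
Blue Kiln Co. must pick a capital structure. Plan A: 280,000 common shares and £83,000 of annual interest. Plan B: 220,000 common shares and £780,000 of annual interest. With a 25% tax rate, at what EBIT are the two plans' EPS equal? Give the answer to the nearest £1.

Set EPS_A = EPS_B: (EBIT − £83,000)(1 − 0.25) ÷ 280,000 = (EBIT − £780,000)(1 − 0.25) ÷ 220,000.
The (1 − t) factor cancels: (EBIT − 83,000) × 220,000 = (EBIT − 780,000) × 280,000.
Solving, EBIT = (780,000·280,000 − 83,000·220,000) / (280,000 − 220,000) = 200,140,000,000 / 60,000 = 3,335,666.67.

£3,335,667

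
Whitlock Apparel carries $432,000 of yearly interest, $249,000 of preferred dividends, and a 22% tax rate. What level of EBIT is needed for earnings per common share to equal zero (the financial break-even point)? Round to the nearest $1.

$751,231

Preferred dividends are paid after tax, so their pre-tax equivalent is $249,000 ÷ (1 − 0.22) = $319,230.77.
Financial break-even EBIT = interest + D_p ÷ (1 − t) = $432,000 + $319,230.77 = $751,230.77.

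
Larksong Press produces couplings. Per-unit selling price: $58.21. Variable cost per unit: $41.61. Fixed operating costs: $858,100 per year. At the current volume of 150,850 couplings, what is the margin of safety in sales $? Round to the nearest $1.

Unit CM = price − variable cost = $58.21 − $41.61 = $16.60. Break-even units = $858,100 ÷ $16.60 = 51,692.77; break-even revenue = 51,692.77 × $58.21 = $3,009,036.20.
Current sales = 150,850 × $58.21 = $8,780,978.50.
Margin of safety = $8,780,978.50 − $3,009,036.20 = $5,771,942.

$5,771,942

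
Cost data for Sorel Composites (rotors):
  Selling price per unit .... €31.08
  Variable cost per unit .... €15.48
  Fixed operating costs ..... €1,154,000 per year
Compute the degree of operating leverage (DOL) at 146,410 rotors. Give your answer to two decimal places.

Contribution at this volume is 146,410 × €15.60 = €2,283,996.00.
Subtracting fixed costs: EBIT = €2,283,996.00 − €1,154,000 = €1,129,996.00.
So DOL = total CM / EBIT = €2,283,996.00 / €1,129,996.00 = 2.0212.

2.02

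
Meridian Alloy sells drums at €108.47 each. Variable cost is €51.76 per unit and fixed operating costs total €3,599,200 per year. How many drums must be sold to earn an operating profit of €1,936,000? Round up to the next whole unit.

97,606 drums

Unit CM = price − variable cost = €108.47 − €51.76 = €56.71.
Required volume = (fixed costs + target profit) ÷ CM = (€3,599,200 + €1,936,000) ÷ €56.71 = 97,605.36, so 97,606 drums.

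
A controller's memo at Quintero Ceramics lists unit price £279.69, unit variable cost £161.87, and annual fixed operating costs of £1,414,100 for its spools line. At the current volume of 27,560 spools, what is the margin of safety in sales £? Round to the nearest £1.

£4,351,359

Contribution margin per unit = £279.69 − £161.87 = £117.82. Break-even units = £1,414,100 ÷ £117.82 = 12,002.21; break-even revenue = 12,002.21 × £279.69 = £3,356,897.21.
Actual sales revenue = 27,560 × £279.69 = £7,708,256.40.
Margin of safety = £7,708,256.40 − £3,356,897.21 = £4,351,359.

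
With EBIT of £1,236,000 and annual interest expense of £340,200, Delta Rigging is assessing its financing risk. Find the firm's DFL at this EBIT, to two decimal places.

Annual interest charges come to £340,200.00.
Degree of financial leverage = EBIT / (EBIT − interest) = £1,236,000 / £895,800.00 = 1.3798.

1.38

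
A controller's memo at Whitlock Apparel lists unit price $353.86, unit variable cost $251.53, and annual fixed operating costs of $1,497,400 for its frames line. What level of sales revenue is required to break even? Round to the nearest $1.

$5,178,051

CM per unit = $353.86 − $251.53 = $102.33; CM ratio = $102.33 / $353.86 = 0.2892.
Break-even sales = FC ÷ CM ratio = $1,497,400 × $353.86 / $102.33 = $5,178,051.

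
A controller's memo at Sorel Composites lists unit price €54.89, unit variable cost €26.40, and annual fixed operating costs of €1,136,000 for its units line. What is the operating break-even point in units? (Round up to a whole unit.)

39,874 units

Unit CM = price − variable cost = €54.89 − €26.40 = €28.49.
Units to break even: €1,136,000 ÷ €28.49 = 39,873.64, rounded up to 39,874.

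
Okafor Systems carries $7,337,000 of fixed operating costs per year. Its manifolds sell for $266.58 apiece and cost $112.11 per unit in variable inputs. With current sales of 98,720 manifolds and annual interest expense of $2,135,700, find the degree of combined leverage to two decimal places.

At 98,720 units, contribution = 98,720 × $154.47 = $15,249,278.40.
Subtracting fixed costs: EBIT = $15,249,278.40 − $7,337,000 = $7,912,278.40. Interest = $2,135,700.00, so EBIT − I = $5,776,578.40.
DCL = contribution ÷ (EBIT − I) = $15,249,278.40 ÷ $5,776,578.40 = 2.6398.

2.64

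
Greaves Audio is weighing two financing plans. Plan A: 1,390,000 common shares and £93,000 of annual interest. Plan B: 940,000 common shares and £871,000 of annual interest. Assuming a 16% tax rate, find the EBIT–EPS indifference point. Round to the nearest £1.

£2,496,156

Set EPS_A = EPS_B: (EBIT − £93,000)(1 − 0.16) ÷ 1,390,000 = (EBIT − £871,000)(1 − 0.16) ÷ 940,000.
Cancelling (1 − t) and cross-multiplying: 940,000·(EBIT − 93,000) = 1,390,000·(EBIT − 871,000).
EBIT × (1,390,000 − 940,000) = 871,000 × 1,390,000 − 93,000 × 940,000 = 1,123,270,000,000, so EBIT = 1,123,270,000,000 ÷ 450,000 = 2,496,155.56.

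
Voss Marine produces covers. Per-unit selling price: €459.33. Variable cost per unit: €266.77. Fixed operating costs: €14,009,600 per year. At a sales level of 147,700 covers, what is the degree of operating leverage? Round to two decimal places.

1.97

At 147,700 units, contribution = 147,700 × €192.56 = €28,441,112.00.
Operating income = contribution − fixed costs = €28,441,112.00 − €14,009,600 = €14,431,512.00.
DOL = contribution ÷ EBIT = €28,441,112.00 ÷ €14,431,512.00 = 1.9708.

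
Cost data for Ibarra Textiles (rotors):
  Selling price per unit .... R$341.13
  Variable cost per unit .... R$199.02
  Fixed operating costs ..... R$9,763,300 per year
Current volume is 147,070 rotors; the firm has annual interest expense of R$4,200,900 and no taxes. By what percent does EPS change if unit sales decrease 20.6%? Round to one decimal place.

-62.1%

Contribution at this volume is 147,070 × R$142.11 = R$20,900,117.70.
EBIT = R$20,900,117.70 − R$9,763,300 = R$11,136,817.70.
Interest = R$4,200,900.00, so EBIT − I = R$6,935,917.70.
Degree of combined leverage = contribution ÷ (EBIT − I) = R$20,900,117.70 ÷ R$6,935,917.70 = 3.0133.
EPS therefore changes by 3.0133 × (-20.6%) = -62.1%.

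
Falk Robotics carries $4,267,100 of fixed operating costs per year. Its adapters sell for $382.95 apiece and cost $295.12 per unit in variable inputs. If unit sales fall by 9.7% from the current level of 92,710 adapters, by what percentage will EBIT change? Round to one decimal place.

Total contribution margin = 92,710 × $87.83 = $8,142,719.30.
Subtracting fixed costs: EBIT = $8,142,719.30 − $4,267,100 = $3,875,619.30.
DOL = contribution ÷ EBIT = $8,142,719.30 ÷ $3,875,619.30 = 2.1010.
So EBIT moves 2.1010 × (-9.7%) = -20.4%.

-20.4%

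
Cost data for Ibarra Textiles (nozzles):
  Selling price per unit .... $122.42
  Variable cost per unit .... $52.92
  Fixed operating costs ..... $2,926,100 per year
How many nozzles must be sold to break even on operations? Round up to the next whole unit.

Contribution margin per unit = $122.42 − $52.92 = $69.50.
Break-even Q = $2,926,100 / $69.50 = 42,102.16 → 42,103 nozzles.

42,103 nozzles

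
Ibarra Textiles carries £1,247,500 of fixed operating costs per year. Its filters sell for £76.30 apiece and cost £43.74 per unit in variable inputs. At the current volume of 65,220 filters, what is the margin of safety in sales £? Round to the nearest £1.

£2,052,937

Contribution margin per unit = £76.30 − £43.74 = £32.56. Break-even units = £1,247,500 ÷ £32.56 = 38,313.88; break-even revenue = 38,313.88 × £76.30 = £2,923,349.20.
Actual sales revenue = 65,220 × £76.30 = £4,976,286.00.
Margin of safety = £4,976,286.00 − £2,923,349.20 = £2,052,937.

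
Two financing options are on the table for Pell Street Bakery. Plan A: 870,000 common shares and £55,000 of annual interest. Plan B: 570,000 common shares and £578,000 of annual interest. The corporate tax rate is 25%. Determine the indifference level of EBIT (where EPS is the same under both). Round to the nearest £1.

£1,571,700

At indifference, (EBIT − 55,000)(1 − t)/870,000 = (EBIT − 578,000)(1 − t)/570,000.
Cancelling (1 − t) and cross-multiplying: 570,000·(EBIT − 55,000) = 870,000·(EBIT − 578,000).
EBIT × (870,000 − 570,000) = 578,000 × 870,000 − 55,000 × 570,000 = 471,510,000,000, so EBIT = 471,510,000,000 ÷ 300,000 = 1,571,700.00.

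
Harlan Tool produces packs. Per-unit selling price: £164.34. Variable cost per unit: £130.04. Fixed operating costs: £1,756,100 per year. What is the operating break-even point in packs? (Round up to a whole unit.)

Unit CM = price − variable cost = £164.34 − £130.04 = £34.30.
Break-even Q = £1,756,100 / £34.30 = 51,198.25 → 51,199 packs.

51,199 packs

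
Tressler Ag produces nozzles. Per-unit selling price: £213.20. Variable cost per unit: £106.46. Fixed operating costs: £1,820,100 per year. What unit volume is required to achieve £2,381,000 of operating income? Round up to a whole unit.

39,359 nozzles

Unit CM = price − variable cost = £213.20 − £106.46 = £106.74.
Required volume = (fixed costs + target profit) ÷ CM = (£1,820,100 + £2,381,000) ÷ £106.74 = 39,358.25, so 39,359 nozzles.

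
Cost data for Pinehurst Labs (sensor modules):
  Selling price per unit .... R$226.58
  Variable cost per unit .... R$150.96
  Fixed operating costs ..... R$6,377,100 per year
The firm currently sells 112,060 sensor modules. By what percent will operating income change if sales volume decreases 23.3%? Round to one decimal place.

-94.2%

At 112,060 units, contribution = 112,060 × R$75.62 = R$8,473,977.20.
EBIT = R$8,473,977.20 − R$6,377,100 = R$2,096,877.20.
Degree of operating leverage = R$8,473,977.20 / R$2,096,877.20 = 4.0412.
So EBIT moves 4.0412 × (-23.3%) = -94.2%.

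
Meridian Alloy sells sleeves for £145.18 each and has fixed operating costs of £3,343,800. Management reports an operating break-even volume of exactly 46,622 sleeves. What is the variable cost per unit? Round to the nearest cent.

At break-even, FC = Q × (P − VC), so P − VC = £3,343,800 ÷ 46,622 = £71.7215.
Variable cost per unit = £145.18 − £71.7215 = £73.46.

£73.46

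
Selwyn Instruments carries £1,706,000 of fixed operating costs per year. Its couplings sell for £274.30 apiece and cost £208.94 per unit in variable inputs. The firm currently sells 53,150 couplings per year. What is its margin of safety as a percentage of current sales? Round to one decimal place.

50.9%

Unit CM = price − variable cost = £274.30 − £208.94 = £65.36. Break-even units = £1,706,000 ÷ £65.36 = 26,101.59; break-even revenue = 26,101.59 × £274.30 = £7,159,666.46.
Actual sales revenue = 53,150 × £274.30 = £14,579,045.00.
Margin of safety = (£14,579,045.00 − £7,159,666.46) ÷ £14,579,045.00 = 50.9%.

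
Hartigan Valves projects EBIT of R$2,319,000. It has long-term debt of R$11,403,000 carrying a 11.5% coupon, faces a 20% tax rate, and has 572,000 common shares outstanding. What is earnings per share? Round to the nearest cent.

Interest = R$1,311,345.00, so EBT = R$2,319,000 − R$1,311,345.00 = R$1,007,655.00.
Net income = R$1,007,655.00 × (1 − 0.20) = R$806,124.00.
Per share: R$806,124.00 / 572,000 shares = R$1.41.

R$1.41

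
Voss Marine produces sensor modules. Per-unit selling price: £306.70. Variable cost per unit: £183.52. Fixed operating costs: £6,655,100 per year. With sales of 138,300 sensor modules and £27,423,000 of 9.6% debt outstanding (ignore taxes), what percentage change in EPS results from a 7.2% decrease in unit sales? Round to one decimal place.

At 138,300 units, contribution = 138,300 × £123.18 = £17,035,794.00.
EBIT = £17,035,794.00 − £6,655,100 = £10,380,694.00.
Interest = £2,632,608.00, so EBIT − I = £7,748,086.00.
DCL = total CM / (EBIT − I) = £17,035,794.00 / £7,748,086.00 = 2.1987.
%ΔEPS = DCL × %ΔSales = 2.1987 × -7.2% = -15.8%.

-15.8%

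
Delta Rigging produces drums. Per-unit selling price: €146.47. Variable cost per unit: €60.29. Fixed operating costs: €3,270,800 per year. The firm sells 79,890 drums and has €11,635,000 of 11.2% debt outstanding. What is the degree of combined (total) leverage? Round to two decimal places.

Contribution at this volume is 79,890 × €86.18 = €6,884,920.20.
Subtracting fixed costs: EBIT = €6,884,920.20 − €3,270,800 = €3,614,120.20. Interest = €1,303,120.00.
DOL = €6,884,920.20 ÷ €3,614,120.20 = 1.9050; DFL = €3,614,120.20 ÷ €2,311,000.20 = 1.5639.
Combined leverage = 1.9050 × 1.5639 = 2.9792.

2.98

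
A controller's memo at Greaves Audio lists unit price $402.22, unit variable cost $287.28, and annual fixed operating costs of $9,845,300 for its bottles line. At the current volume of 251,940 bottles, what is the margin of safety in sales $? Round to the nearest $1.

$66,882,753

Unit CM = price − variable cost = $402.22 − $287.28 = $114.94. Break-even units = $9,845,300 ÷ $114.94 = 85,655.99; break-even revenue = 85,655.99 × $402.22 = $34,452,554.08.
Actual sales revenue = 251,940 × $402.22 = $101,335,306.80.
Margin of safety = $101,335,306.80 − $34,452,554.08 = $66,882,753.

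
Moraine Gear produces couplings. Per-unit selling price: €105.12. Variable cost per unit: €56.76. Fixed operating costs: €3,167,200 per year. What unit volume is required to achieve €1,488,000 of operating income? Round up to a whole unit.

Contribution margin per unit = €105.12 − €56.76 = €48.36.
Units = (FC + target) / CM = (€3,167,200 + €1,488,000) / €48.36 = 96,261.37, so 96,262 couplings.

96,262 couplings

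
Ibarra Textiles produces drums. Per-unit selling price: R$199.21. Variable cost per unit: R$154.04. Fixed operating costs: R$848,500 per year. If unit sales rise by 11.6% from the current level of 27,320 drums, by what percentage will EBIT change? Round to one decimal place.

Contribution at this volume is 27,320 × R$45.17 = R$1,234,044.40.
Operating income = contribution − fixed costs = R$1,234,044.40 − R$848,500 = R$385,544.40.
So DOL = total CM / EBIT = R$1,234,044.40 / R$385,544.40 = 3.2008.
So EBIT moves 3.2008 × (+11.6%) = +37.1%.

+37.1%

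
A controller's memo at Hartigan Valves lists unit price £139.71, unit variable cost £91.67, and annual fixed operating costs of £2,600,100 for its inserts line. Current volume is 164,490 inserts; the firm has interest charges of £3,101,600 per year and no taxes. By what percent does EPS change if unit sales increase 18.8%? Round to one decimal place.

At 164,490 units, contribution = 164,490 × £48.04 = £7,902,099.60.
Subtracting fixed costs: EBIT = £7,902,099.60 − £2,600,100 = £5,301,999.60.
Interest = £3,101,600.00, so EBIT − I = £2,200,399.60.
Degree of combined leverage = contribution ÷ (EBIT − I) = £7,902,099.60 ÷ £2,200,399.60 = 3.5912.
EPS therefore changes by 3.5912 × (+18.8%) = +67.5%.

+67.5%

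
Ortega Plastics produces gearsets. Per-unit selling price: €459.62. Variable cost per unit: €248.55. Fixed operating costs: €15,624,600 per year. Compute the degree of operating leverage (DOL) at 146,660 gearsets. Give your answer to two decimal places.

2.02

At 146,660 units, contribution = 146,660 × €211.07 = €30,955,526.20.
EBIT = €30,955,526.20 − €15,624,600 = €15,330,926.20.
Degree of operating leverage = €30,955,526.20 / €15,330,926.20 = 2.0192.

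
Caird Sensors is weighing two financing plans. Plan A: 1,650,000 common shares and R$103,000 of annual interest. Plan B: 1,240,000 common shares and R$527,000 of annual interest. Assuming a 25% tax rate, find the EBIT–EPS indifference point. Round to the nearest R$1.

Set EPS_A = EPS_B: (EBIT − R$103,000)(1 − 0.25) ÷ 1,650,000 = (EBIT − R$527,000)(1 − 0.25) ÷ 1,240,000.
The (1 − t) factor cancels: (EBIT − 103,000) × 1,240,000 = (EBIT − 527,000) × 1,650,000.
EBIT × (1,650,000 − 1,240,000) = 527,000 × 1,650,000 − 103,000 × 1,240,000 = 741,830,000,000, so EBIT = 741,830,000,000 ÷ 410,000 = 1,809,341.46.

R$1,809,341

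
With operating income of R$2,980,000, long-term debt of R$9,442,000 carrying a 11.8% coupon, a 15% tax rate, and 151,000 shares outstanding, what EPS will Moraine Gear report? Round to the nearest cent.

Interest = R$1,114,156.00, so EBT = R$2,980,000 − R$1,114,156.00 = R$1,865,844.00.
Net income = R$1,865,844.00 × (1 − 0.15) = R$1,585,967.40.
Per share: R$1,585,967.40 / 151,000 shares = R$10.50.

R$10.50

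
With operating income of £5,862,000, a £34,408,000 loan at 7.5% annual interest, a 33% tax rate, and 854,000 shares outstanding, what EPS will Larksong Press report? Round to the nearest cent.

Pre-tax income = £5,862,000 − £2,580,600.00 = £3,281,400.00.
After tax at 33%: net income = £3,281,400.00 × 0.67 = £2,198,538.00.
EPS = £2,198,538.00 ÷ 854,000 = £2.57.

£2.57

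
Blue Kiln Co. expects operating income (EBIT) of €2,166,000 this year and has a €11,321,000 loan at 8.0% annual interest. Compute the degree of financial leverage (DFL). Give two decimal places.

Interest = €905,680.00.
DFL = EBIT ÷ (EBIT − I) = €2,166,000 ÷ (€2,166,000 − €905,680.00) = €2,166,000 ÷ €1,260,320.00 = 1.7186.

1.72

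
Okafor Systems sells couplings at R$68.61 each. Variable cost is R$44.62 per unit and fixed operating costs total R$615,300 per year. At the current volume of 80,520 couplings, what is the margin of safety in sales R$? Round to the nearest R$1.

R$3,764,755

Each unit contributes R$68.61 − R$44.62 = R$23.99. Break-even units = R$615,300 ÷ R$23.99 = 25,648.19; break-even revenue = 25,648.19 × R$68.61 = R$1,759,722.09.
Actual sales revenue = 80,520 × R$68.61 = R$5,524,477.20.
Margin of safety = R$5,524,477.20 − R$1,759,722.09 = R$3,764,755.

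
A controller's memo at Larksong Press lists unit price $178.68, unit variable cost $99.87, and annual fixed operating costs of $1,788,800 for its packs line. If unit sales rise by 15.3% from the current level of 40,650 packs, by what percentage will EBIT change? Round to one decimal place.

Contribution at this volume is 40,650 × $78.81 = $3,203,626.50.
EBIT = $3,203,626.50 − $1,788,800 = $1,414,826.50.
DOL = contribution ÷ EBIT = $3,203,626.50 ÷ $1,414,826.50 = 2.2643.
So EBIT moves 2.2643 × (+15.3%) = +34.6%.

+34.6%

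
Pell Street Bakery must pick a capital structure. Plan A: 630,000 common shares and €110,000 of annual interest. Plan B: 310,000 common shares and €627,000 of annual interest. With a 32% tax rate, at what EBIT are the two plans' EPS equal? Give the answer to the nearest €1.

€1,127,844

At indifference, (EBIT − 110,000)(1 − t)/630,000 = (EBIT − 627,000)(1 − t)/310,000.
Cancelling (1 − t) and cross-multiplying: 310,000·(EBIT − 110,000) = 630,000·(EBIT − 627,000).
EBIT × (630,000 − 310,000) = 627,000 × 630,000 − 110,000 × 310,000 = 360,910,000,000, so EBIT = 360,910,000,000 ÷ 320,000 = 1,127,843.75.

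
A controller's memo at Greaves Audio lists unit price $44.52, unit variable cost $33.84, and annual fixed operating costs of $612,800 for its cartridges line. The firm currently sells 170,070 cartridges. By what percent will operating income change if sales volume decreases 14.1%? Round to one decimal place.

-21.3%

At 170,070 units, contribution = 170,070 × $10.68 = $1,816,347.60.
EBIT = $1,816,347.60 − $612,800 = $1,203,547.60.
So DOL = total CM / EBIT = $1,816,347.60 / $1,203,547.60 = 1.5092.
%ΔEBIT = DOL × %ΔSales = 1.5092 × -14.1% = -21.3%.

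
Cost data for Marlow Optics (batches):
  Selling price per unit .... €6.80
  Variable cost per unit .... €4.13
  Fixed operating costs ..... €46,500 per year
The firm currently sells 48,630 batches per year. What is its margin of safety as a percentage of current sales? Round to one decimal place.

Unit CM = price − variable cost = €6.80 − €4.13 = €2.67. Break-even units = €46,500 ÷ €2.67 = 17,415.73; break-even revenue = 17,415.73 × €6.80 = €118,426.97.
Actual sales revenue = 48,630 × €6.80 = €330,684.00.
Margin of safety = (€330,684.00 − €118,426.97) ÷ €330,684.00 = 64.2%.

64.2%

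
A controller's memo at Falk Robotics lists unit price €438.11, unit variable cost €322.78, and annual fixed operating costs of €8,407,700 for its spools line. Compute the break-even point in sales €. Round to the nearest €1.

€31,938,762

CM per unit = €438.11 − €322.78 = €115.33; CM ratio = €115.33 / €438.11 = 0.2632.
Break-even sales = FC ÷ CM ratio = €8,407,700 × €438.11 / €115.33 = €31,938,762.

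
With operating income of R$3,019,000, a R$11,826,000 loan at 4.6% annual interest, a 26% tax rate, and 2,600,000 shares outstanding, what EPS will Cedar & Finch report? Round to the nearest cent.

Interest = R$543,996.00, so EBT = R$3,019,000 − R$543,996.00 = R$2,475,004.00.
Net income = R$2,475,004.00 × (1 − 0.26) = R$1,831,502.96.
EPS = R$1,831,502.96 ÷ 2,600,000 = R$0.70.

R$0.70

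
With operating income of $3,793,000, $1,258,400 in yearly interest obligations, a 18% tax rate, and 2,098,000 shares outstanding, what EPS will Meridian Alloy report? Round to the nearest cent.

$0.99

Pre-tax income = $3,793,000 − $1,258,400.00 = $2,534,600.00.
After tax at 18%: net income = $2,534,600.00 × 0.82 = $2,078,372.00.
EPS = $2,078,372.00 ÷ 2,098,000 = $0.99.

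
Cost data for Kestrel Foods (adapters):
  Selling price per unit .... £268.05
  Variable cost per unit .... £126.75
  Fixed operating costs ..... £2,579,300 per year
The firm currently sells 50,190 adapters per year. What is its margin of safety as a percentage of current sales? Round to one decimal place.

63.6%

Contribution margin per unit = £268.05 − £126.75 = £141.30. Break-even units = £2,579,300 ÷ £141.30 = 18,254.07; break-even revenue = 18,254.07 × £268.05 = £4,893,003.29.
Current sales = 50,190 × £268.05 = £13,453,429.50.
Margin of safety = (£13,453,429.50 − £4,893,003.29) ÷ £13,453,429.50 = 63.6%.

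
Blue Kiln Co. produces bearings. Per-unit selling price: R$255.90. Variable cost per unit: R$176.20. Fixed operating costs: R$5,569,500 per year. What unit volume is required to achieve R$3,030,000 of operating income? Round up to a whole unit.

Contribution margin per unit = R$255.90 − R$176.20 = R$79.70.
Need Q such that Q × R$79.70 − R$5,569,500 = R$3,030,000, i.e. Q = R$8,599,500 / R$79.70 = 107,898.37 → 107,899.

107,899 bearings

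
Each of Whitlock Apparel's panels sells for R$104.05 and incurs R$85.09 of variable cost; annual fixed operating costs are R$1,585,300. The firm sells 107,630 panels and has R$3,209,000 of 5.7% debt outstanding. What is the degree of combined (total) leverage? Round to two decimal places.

7.49

Contribution at this volume is 107,630 × R$18.96 = R$2,040,664.80.
EBIT = R$2,040,664.80 − R$1,585,300 = R$455,364.80. Interest = R$182,913.00.
DOL = R$2,040,664.80 ÷ R$455,364.80 = 4.4814; DFL = R$455,364.80 ÷ R$272,451.80 = 1.6714.
DCL = DOL × DFL = 4.4814 × 1.6714 = 7.4902.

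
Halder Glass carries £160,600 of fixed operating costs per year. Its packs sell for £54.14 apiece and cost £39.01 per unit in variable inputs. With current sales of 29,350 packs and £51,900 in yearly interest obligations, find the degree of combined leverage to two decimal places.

Contribution at this volume is 29,350 × £15.13 = £444,065.50.
Operating income = contribution − fixed costs = £444,065.50 − £160,600 = £283,465.50. Interest = £51,900.00.
DOL = £444,065.50 ÷ £283,465.50 = 1.5666; DFL = £283,465.50 ÷ £231,565.50 = 1.2241.
Combined leverage = 1.5666 × 1.2241 = 1.9177.

1.92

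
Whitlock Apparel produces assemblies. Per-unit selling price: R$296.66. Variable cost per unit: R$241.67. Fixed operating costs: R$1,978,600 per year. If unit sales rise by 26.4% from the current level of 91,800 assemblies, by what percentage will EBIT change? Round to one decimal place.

+43.4%

Total contribution margin = 91,800 × R$54.99 = R$5,048,082.00.
EBIT = R$5,048,082.00 − R$1,978,600 = R$3,069,482.00.
So DOL = total CM / EBIT = R$5,048,082.00 / R$3,069,482.00 = 1.6446.
%ΔEBIT = DOL × %ΔSales = 1.6446 × +26.4% = +43.4%.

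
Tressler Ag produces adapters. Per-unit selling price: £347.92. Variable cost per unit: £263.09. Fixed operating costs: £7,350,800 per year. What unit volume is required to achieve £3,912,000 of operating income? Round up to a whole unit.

Unit CM = price − variable cost = £347.92 − £263.09 = £84.83.
Required volume = (fixed costs + target profit) ÷ CM = (£7,350,800 + £3,912,000) ÷ £84.83 = 132,769.07, so 132,770 adapters.

132,770 adapters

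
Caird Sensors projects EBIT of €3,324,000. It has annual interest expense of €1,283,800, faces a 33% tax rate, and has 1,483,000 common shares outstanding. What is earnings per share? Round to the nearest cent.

€0.92

Pre-tax income = €3,324,000 − €1,283,800.00 = €2,040,200.00.
Net income = €2,040,200.00 × (1 − 0.33) = €1,366,934.00.
Per share: €1,366,934.00 / 1,483,000 shares = €0.92.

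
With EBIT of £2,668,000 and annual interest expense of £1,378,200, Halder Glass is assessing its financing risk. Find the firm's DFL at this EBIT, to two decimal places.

Interest = £1,378,200.00.
DFL = EBIT ÷ (EBIT − I) = £2,668,000 ÷ (£2,668,000 − £1,378,200.00) = £2,668,000 ÷ £1,289,800.00 = 2.0685.

2.07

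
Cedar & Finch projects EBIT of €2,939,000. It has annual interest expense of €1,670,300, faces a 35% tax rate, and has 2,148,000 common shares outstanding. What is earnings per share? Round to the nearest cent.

Pre-tax income = €2,939,000 − €1,670,300.00 = €1,268,700.00.
Net income = €1,268,700.00 × (1 − 0.35) = €824,655.00.
EPS = €824,655.00 ÷ 2,148,000 = €0.38.

€0.38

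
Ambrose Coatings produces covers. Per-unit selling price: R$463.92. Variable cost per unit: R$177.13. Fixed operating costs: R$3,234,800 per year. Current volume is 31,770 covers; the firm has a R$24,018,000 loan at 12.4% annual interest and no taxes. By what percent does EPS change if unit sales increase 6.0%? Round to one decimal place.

Total contribution margin = 31,770 × R$286.79 = R$9,111,318.30.
Operating income = contribution − fixed costs = R$9,111,318.30 − R$3,234,800 = R$5,876,518.30.
After interest of R$2,978,232.00, pre-tax earnings = R$2,898,286.30.
DCL = total CM / (EBIT − I) = R$9,111,318.30 / R$2,898,286.30 = 3.1437.
%ΔEPS = DCL × %ΔSales = 3.1437 × +6.0% = +18.9%.

+18.9%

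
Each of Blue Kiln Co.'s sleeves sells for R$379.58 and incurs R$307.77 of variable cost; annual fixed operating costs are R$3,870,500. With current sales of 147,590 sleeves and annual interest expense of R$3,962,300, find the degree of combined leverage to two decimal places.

3.83

Total contribution margin = 147,590 × R$71.81 = R$10,598,437.90.
Subtracting fixed costs: EBIT = R$10,598,437.90 − R$3,870,500 = R$6,727,937.90. Interest = R$3,962,300.00.
DOL = R$10,598,437.90 ÷ R$6,727,937.90 = 1.5753; DFL = R$6,727,937.90 ÷ R$2,765,637.90 = 2.4327.
Combined leverage = 1.5753 × 2.4327 = 3.8322.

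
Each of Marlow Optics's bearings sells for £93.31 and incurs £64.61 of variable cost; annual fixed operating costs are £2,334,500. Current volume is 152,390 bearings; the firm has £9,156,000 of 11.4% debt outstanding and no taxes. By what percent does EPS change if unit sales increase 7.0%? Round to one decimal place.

+30.8%

Contribution at this volume is 152,390 × £28.70 = £4,373,593.00.
EBIT = £4,373,593.00 − £2,334,500 = £2,039,093.00.
Interest = £1,043,784.00, so EBIT − I = £995,309.00.
Degree of combined leverage = contribution ÷ (EBIT − I) = £4,373,593.00 ÷ £995,309.00 = 4.3942.
EPS therefore changes by 4.3942 × (+7.0%) = +30.8%.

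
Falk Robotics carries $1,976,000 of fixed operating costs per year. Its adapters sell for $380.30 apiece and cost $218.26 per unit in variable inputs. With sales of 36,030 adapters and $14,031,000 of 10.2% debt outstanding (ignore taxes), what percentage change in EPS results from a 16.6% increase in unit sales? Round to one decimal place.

+39.9%

At 36,030 units, contribution = 36,030 × $162.04 = $5,838,301.20.
Subtracting fixed costs: EBIT = $5,838,301.20 − $1,976,000 = $3,862,301.20.
Interest = $1,431,162.00, so EBIT − I = $2,431,139.20.
DCL = total CM / (EBIT − I) = $5,838,301.20 / $2,431,139.20 = 2.4015.
%ΔEPS = DCL × %ΔSales = 2.4015 × +16.6% = +39.9%.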